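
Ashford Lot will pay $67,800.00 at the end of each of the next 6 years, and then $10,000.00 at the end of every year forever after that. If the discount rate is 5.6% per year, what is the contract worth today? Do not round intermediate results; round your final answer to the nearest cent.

$466400.09

PV of 6-year annuity: $67,800.00 × [1 − (1+0.056)^−6] / 0.056 = 337626.00729
Perpetuity value at year 6: $10,000.00 / 0.056 = 178571.42857
PV of perpetuity: 178571.42857 / (1+0.056)^6 = 128774.08236
Total PV = 337626.00729 + 128774.08236 = 466400.08965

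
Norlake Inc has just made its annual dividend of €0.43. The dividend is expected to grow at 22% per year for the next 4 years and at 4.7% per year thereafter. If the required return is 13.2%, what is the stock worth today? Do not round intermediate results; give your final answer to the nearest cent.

D_1 = 0.52460
D_2 = 0.64001
D_3 = 0.78081
D_4 = 0.95259
Terminal value at year 4: TV = D_4×(1+g_2)/(r−g_2) = 0.99737/0.085 = 11.73371
P_0 = D_1/(1+r)^1 + D_2/(1+r)^2 + D_3/(1+r)^3 + D_4/(1+r)^4 + TV/(1+r)^4
    = 0.46343 + 0.49945 + 0.53828 + 0.58013 + 7.14578 = 9.22707

€9.23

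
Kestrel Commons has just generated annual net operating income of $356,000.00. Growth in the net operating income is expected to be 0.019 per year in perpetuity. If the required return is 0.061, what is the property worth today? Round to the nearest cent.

D₁ = D₀ × (1 + g) = $356,000.00 × 1.019 = $362,764.0000
Growing perpetuity: P = D₁ / (r − g) = $362,764.0000 / (0.061 − 0.019) = $8,637,238.10

$8637238.10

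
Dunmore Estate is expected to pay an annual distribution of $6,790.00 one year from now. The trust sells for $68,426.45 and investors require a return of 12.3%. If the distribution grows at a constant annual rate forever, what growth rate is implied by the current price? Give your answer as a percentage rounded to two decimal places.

P = D₁/(r−g) ⇒ g = r − D₁/P = 0.123 − $6,790.00/$68,426.45 = 0.023769

2.38%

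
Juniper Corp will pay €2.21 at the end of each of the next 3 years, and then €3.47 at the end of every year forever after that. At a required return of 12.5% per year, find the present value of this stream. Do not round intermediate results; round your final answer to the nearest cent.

PV of 3-year annuity: €2.21 × [1 − (1+0.125)^−3] / 0.125 = 5.26277
Perpetuity value at year 3: €3.47 / 0.125 = 27.76000
PV of perpetuity: 27.76000 / (1+0.125)^3 = 19.49674
Total PV = 5.26277 + 19.49674 = 24.75951

€24.76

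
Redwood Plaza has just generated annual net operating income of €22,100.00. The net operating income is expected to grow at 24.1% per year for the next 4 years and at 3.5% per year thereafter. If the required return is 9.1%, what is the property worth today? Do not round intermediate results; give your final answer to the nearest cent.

€807063.34

D_1 = 27426.10000
D_2 = 34035.79010
D_3 = 42238.41551
D_4 = 52417.87365
Terminal value at year 4: TV = D_4×(1+g_2)/(r−g_2) = 54252.49923/0.056 = 968794.62912
P_0 = D_1/(1+r)^1 + D_2/(1+r)^2 + D_3/(1+r)^3 + D_4/(1+r)^4 + TV/(1+r)^4
    = 25138.49679 + 28594.75208 + 32526.20287 + 36998.18310 + 683805.70549 = 807063.34033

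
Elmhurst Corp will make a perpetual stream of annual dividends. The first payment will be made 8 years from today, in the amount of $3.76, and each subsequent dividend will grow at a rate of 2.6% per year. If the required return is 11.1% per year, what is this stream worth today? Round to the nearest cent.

Value at end of year 7: C₁ / (r − g) = $3.76 / (0.111 − 0.026) = $44.2353
Discount to today: PV = $44.2353 / (1 + 0.111)^7 = $44.2353 / 2.089288 = $21.17

$21.17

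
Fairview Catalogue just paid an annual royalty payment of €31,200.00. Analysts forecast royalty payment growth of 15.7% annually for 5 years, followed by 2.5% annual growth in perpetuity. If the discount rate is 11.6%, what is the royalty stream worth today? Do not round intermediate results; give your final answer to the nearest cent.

€594963.16

D_1 = 36098.40000
D_2 = 41765.84880
D_3 = 48323.08706
D_4 = 55909.81173
D_5 = 64687.65217
Terminal value at year 5: TV = D_5×(1+g_2)/(r−g_2) = 66304.84348/0.091 = 728624.65358
P_0 = D_1/(1+r)^1 + D_2/(1+r)^2 + D_3/(1+r)^3 + D_4/(1+r)^4 + D_5/(1+r)^5 + TV/(1+r)^5
    = 32346.23656 + 33534.58396 + 34766.58928 + 36043.85645 + 37368.04831 + 420903.84088 = 594963.15545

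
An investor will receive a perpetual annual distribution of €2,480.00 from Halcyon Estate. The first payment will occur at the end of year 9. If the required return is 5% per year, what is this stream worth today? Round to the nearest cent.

€33571.23

Value at end of year 8: C / r = €2,480.00 / 0.05 = €49,600.0000
Discount to today: PV = €49,600.0000 / (1 + 0.05)^8 = €49,600.0000 / 1.477455 = €33,571.23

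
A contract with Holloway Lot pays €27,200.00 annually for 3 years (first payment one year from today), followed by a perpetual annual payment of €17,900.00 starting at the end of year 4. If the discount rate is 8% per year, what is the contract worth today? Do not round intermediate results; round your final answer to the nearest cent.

€247717.00

PV of 3-year annuity: €27,200.00 × [1 − (1+0.08)^−3] / 0.08 = 70097.03805
Perpetuity value at year 3: €17,900.00 / 0.08 = 223750.00000
PV of perpetuity: 223750.00000 / (1+0.08)^3 = 177619.96393
Total PV = 70097.03805 + 177619.96393 = 247717.00198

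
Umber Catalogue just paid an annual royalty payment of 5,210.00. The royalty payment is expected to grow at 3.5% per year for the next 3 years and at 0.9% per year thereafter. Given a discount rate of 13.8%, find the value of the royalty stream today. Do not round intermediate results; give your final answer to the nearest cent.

D_1 = 5392.35000
D_2 = 5581.08225
D_3 = 5776.42013
Terminal value at year 3: TV = D_3×(1+g_2)/(r−g_2) = 5828.40791/0.129 = 45181.45667
P_0 = D_1/(1+r)^1 + D_2/(1+r)^2 + D_3/(1+r)^3 + TV/(1+r)^3
    = 4738.44464 + 4309.56960 + 3919.51189 + 30657.26744 = 43624.79357

43624.79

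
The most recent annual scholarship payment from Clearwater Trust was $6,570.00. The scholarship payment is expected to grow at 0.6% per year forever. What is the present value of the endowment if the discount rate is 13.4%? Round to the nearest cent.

$51636.09

D₁ = D₀ × (1 + g) = $6,570.00 × 1.006 = $6,609.4200
Growing perpetuity: P = D₁ / (r − g) = $6,609.4200 / (0.134 − 0.006) = $51,636.09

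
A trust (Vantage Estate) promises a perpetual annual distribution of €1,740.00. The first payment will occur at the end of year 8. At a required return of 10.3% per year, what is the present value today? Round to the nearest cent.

€8505.18

Value at end of year 7: C / r = €1,740.00 / 0.103 = €16,893.2039
Discount to today: PV = €16,893.2039 / (1 + 0.103)^7 = €16,893.2039 / 1.986226 = €8,505.18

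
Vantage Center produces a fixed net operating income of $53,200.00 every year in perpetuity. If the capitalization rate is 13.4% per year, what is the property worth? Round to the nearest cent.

$397014.93

Level perpetuity: PV = C / r = $53,200.00 / 0.134 = $397,014.93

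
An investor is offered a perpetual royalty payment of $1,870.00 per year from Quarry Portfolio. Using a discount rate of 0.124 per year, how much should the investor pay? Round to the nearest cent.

Level perpetuity: PV = C / r = $1,870.00 / 0.124 = $15,080.65

$15080.65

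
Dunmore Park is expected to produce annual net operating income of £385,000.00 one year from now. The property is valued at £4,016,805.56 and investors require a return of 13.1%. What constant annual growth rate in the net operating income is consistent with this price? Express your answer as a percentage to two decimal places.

P = D₁/(r−g) ⇒ g = r − D₁/P = 0.131 − £385,000.00/£4,016,805.56 = 0.035153

3.52%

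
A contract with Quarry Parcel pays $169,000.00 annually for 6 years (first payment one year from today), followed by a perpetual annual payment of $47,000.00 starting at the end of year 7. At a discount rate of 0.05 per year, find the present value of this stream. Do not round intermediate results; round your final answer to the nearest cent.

$1559234.43

PV of 6-year annuity: $169,000.00 × [1 − (1+0.05)^−6] / 0.05 = 857791.95937
Perpetuity value at year 6: $47,000.00 / 0.05 = 940000.00000
PV of perpetuity: 940000.00000 / (1+0.05)^6 = 701442.47284
Total PV = 857791.95937 + 701442.47284 = 1559234.43221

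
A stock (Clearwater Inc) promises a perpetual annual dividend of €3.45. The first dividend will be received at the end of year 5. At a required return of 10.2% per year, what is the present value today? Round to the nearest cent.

€22.93

Value at end of year 4: C / r = €3.45 / 0.102 = €33.8235
Discount to today: PV = €33.8235 / (1 + 0.102)^4 = €33.8235 / 1.474777 = €22.93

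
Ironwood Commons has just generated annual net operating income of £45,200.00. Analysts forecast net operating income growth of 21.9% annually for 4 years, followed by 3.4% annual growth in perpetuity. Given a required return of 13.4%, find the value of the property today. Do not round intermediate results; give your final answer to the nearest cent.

D_1 = 55098.80000
D_2 = 67165.43720
D_3 = 81874.66795
D_4 = 99805.22023
Terminal value at year 4: TV = D_4×(1+g_2)/(r−g_2) = 103198.59771/0.1 = 1031985.97715
P_0 = D_1/(1+r)^1 + D_2/(1+r)^2 + D_3/(1+r)^3 + D_4/(1+r)^4 + TV/(1+r)^4
    = 48588.00705 + 52229.96526 + 56144.90974 + 60353.30245 + 624053.14730 = 841369.33179

£841369.33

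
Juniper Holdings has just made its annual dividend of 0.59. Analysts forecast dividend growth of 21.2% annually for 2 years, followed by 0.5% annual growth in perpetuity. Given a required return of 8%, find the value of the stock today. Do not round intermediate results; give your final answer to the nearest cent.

D_1 = 0.71508
D_2 = 0.86668
Terminal value at year 2: TV = D_2×(1+g_2)/(r−g_2) = 0.87101/0.075 = 11.61347
P_0 = D_1/(1+r)^1 + D_2/(1+r)^2 + TV/(1+r)^2
    = 0.66211 + 0.74304 + 9.95668 = 11.36183

11.36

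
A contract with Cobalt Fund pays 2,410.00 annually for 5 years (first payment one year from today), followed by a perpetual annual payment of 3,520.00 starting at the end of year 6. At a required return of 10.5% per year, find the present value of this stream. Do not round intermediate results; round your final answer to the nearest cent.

29369.24

PV of 5-year annuity: 2,410.00 × [1 − (1+0.105)^−5] / 0.105 = 9020.28832
Perpetuity value at year 5: 3,520.00 / 0.105 = 33523.80952
PV of perpetuity: 33523.80952 / (1+0.105)^5 = 20348.94858
Total PV = 9020.28832 + 20348.94858 = 29369.23690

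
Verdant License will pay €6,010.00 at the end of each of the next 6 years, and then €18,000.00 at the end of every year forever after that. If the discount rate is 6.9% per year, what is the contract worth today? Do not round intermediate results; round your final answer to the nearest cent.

€203541.90

PV of 6-year annuity: €6,010.00 × [1 − (1+0.069)^−6] / 0.069 = 28735.55421
Perpetuity value at year 6: €18,000.00 / 0.069 = 260869.56522
PV of perpetuity: 260869.56522 / (1+0.069)^6 = 174806.34130
Total PV = 28735.55421 + 174806.34130 = 203541.89551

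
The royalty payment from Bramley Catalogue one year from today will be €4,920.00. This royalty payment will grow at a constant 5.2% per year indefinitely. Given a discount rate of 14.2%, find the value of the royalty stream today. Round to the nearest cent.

Growing perpetuity: P = D₁ / (r − g) = €4,920.0000 / (0.142 − 0.052) = €54,666.67

€54666.67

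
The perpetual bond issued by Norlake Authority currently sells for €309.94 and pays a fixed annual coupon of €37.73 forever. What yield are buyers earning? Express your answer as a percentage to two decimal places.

12.17%

P = C/r ⇒ r = C/P = €37.73/€309.94 = 0.121733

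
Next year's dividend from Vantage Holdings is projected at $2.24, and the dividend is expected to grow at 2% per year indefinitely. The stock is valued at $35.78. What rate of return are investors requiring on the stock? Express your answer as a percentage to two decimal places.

P = D₁/(r − g) ⇒ r = D₁/P + g = $2.2400/$35.78 + 0.02 = 0.062605 + 0.02 = 0.082605

8.26%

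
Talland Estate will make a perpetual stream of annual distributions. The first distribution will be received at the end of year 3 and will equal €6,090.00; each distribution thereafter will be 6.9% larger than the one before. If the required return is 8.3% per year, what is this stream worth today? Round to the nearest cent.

€370879.09

Value at end of year 2: C₁ / (r − g) = €6,090.00 / (0.083 − 0.069) = €435,000.0000
Discount to today: PV = €435,000.0000 / (1 + 0.083)^2 = €435,000.0000 / 1.172889 = €370,879.09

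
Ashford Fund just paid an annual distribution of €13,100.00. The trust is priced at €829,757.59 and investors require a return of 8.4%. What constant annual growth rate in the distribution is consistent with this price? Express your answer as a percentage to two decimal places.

P = D₀(1+g)/(r−g) ⇒ P(r−g) = D₀(1+g) ⇒ g(P+D₀) = P·r − D₀
g = (P·r − D₀)/(P + D₀) = (€829,757.59×0.084 − €13,100.00) / (€829,757.59 + €13,100.00) = 0.067152

6.72%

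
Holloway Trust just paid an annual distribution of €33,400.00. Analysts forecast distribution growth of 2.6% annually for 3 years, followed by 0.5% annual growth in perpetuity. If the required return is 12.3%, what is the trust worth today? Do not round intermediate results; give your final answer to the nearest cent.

€300802.38

D_1 = 34268.40000
D_2 = 35159.37840
D_3 = 36073.52224
Terminal value at year 3: TV = D_3×(1+g_2)/(r−g_2) = 36253.88985/0.118 = 307236.35466
P_0 = D_1/(1+r)^1 + D_2/(1+r)^2 + D_3/(1+r)^3 + TV/(1+r)^3
    = 30515.04898 + 27879.28784 + 25471.19263 + 216936.85252 = 300802.38198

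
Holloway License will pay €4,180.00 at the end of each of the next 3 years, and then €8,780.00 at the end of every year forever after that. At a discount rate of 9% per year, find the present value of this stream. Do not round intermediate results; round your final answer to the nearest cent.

PV of 3-year annuity: €4,180.00 × [1 − (1+0.09)^−3] / 0.09 = 10580.81170
Perpetuity value at year 3: €8,780.00 / 0.09 = 97555.55556
PV of perpetuity: 97555.55556 / (1+0.09)^3 = 75330.78839
Total PV = 10580.81170 + 75330.78839 = 85911.60009

€85911.60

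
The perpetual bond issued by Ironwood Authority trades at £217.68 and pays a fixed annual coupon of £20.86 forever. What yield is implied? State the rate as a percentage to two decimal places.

P = C/r ⇒ r = C/P = £20.86/£217.68 = 0.095829

9.58%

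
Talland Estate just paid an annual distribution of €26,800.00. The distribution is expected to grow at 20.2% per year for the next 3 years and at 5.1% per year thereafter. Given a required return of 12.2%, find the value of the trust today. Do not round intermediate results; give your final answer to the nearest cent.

D_1 = 32213.60000
D_2 = 38720.74720
D_3 = 46542.33813
Terminal value at year 3: TV = D_3×(1+g_2)/(r−g_2) = 48915.99738/0.071 = 688957.70957
P_0 = D_1/(1+r)^1 + D_2/(1+r)^2 + D_3/(1+r)^3 + TV/(1+r)^3
    = 28710.87344 + 30757.99454 + 32951.07793 + 487768.77332 = 580188.71923

€580188.72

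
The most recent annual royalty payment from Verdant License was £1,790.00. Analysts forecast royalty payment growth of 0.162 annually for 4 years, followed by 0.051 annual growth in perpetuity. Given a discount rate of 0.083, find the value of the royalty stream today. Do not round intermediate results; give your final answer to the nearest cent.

D_1 = 2079.98000
D_2 = 2416.93676
D_3 = 2808.48052
D_4 = 3263.45436
Terminal value at year 4: TV = D_4×(1+g_2)/(r−g_2) = 3429.89053/0.032 = 107184.07909
P_0 = D_1/(1+r)^1 + D_2/(1+r)^2 + D_3/(1+r)^3 + D_4/(1+r)^4 + TV/(1+r)^4
    = 1920.57248 + 2060.66965 + 2210.98627 + 2372.26781 + 77914.17104 = 86478.66725

£86478.67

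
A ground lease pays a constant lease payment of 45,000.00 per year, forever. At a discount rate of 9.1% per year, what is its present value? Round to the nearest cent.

Level perpetuity: PV = C / r = 45,000.00 / 0.091 = 494,505.49

494505.49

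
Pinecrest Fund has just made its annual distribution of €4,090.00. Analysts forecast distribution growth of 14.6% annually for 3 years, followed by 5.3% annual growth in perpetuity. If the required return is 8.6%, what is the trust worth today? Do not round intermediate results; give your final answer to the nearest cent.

D_1 = 4687.14000
D_2 = 5371.46244
D_3 = 6155.69596
Terminal value at year 3: TV = D_3×(1+g_2)/(r−g_2) = 6481.94784/0.033 = 196422.66188
P_0 = D_1/(1+r)^1 + D_2/(1+r)^2 + D_3/(1+r)^3 + TV/(1+r)^3
    = 4315.96685 + 4554.41806 + 4806.04337 + 153356.47465 = 167032.90293

€167032.90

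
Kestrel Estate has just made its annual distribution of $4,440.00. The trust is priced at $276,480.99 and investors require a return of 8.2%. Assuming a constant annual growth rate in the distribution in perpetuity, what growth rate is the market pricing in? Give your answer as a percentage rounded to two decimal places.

P = D₀(1+g)/(r−g) ⇒ P(r−g) = D₀(1+g) ⇒ g(P+D₀) = P·r − D₀
g = (P·r − D₀)/(P + D₀) = ($276,480.99×0.082 − $4,440.00) / ($276,480.99 + $4,440.00) = 0.064899

6.49%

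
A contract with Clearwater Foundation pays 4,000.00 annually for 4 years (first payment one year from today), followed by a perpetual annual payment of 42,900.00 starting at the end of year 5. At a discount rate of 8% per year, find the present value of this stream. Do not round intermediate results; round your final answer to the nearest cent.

407408.27

PV of 4-year annuity: 4,000.00 × [1 − (1+0.08)^−4] / 0.08 = 13248.50736
Perpetuity value at year 4: 42,900.00 / 0.08 = 536250.00000
PV of perpetuity: 536250.00000 / (1+0.08)^4 = 394159.75856
Total PV = 13248.50736 + 394159.75856 = 407408.26592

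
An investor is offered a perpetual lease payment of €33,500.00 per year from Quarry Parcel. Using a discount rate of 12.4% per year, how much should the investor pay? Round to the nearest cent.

Level perpetuity: PV = C / r = €33,500.00 / 0.124 = €270,161.29

€270161.29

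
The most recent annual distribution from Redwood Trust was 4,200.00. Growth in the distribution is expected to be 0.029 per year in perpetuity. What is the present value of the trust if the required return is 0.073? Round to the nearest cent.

D₁ = D₀ × (1 + g) = 4,200.00 × 1.029 = 4,321.8000
Growing perpetuity: P = D₁ / (r − g) = 4,321.8000 / (0.073 − 0.029) = 98,222.73

98222.73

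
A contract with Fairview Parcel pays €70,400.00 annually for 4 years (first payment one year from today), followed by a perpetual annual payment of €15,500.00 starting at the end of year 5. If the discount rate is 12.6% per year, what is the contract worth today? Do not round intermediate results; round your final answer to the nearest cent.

PV of 4-year annuity: €70,400.00 × [1 − (1+0.126)^−4] / 0.126 = 211155.14230
Perpetuity value at year 4: €15,500.00 / 0.126 = 123015.87302
PV of perpetuity: 123015.87302 / (1+0.126)^4 = 76525.74936
Total PV = 211155.14230 + 76525.74936 = 287680.89166

€287680.89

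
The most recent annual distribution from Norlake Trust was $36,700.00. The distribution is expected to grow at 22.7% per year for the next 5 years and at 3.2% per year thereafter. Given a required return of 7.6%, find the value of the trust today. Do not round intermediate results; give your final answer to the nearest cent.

D_1 = 45030.90000
D_2 = 55252.91430
D_3 = 67795.32585
D_4 = 83184.86481
D_5 = 102067.82913
Terminal value at year 5: TV = D_5×(1+g_2)/(r−g_2) = 105333.99966/0.044 = 2393954.53768
P_0 = D_1/(1+r)^1 + D_2/(1+r)^2 + D_3/(1+r)^3 + D_4/(1+r)^4 + D_5/(1+r)^5 + TV/(1+r)^5
    = 41850.27881 + 47723.31980 + 54420.55148 + 62057.63630 + 70766.46816 + 1659795.34421 = 1936613.59876

$1936613.60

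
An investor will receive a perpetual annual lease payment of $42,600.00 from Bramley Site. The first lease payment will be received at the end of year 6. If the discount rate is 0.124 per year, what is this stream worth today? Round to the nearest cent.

Value at end of year 5: C / r = $42,600.00 / 0.124 = $343,548.3871
Discount to today: PV = $343,548.3871 / (1 + 0.124)^5 = $343,548.3871 / 1.794038 = $191,494.52

$191494.52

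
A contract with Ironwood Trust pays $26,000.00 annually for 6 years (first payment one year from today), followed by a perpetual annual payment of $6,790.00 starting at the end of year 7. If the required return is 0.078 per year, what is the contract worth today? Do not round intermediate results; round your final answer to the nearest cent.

PV of 6-year annuity: $26,000.00 × [1 − (1+0.078)^−6] / 0.078 = 120927.62691
Perpetuity value at year 6: $6,790.00 / 0.078 = 87051.28205
PV of perpetuity: 87051.28205 / (1+0.078)^6 = 55470.56718
Total PV = 120927.62691 + 55470.56718 = 176398.19409

$176398.19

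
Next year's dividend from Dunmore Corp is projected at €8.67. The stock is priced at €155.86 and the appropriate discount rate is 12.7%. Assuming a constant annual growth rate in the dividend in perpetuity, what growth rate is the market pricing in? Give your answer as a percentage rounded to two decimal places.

7.14%

P = D₁/(r−g) ⇒ g = r − D₁/P = 0.127 − €8.67/€155.86 = 0.071373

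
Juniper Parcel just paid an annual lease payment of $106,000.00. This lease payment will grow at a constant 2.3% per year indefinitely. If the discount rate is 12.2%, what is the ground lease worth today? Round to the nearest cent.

$1095333.33

D₁ = D₀ × (1 + g) = $106,000.00 × 1.023 = $108,438.0000
Growing perpetuity: P = D₁ / (r − g) = $108,438.0000 / (0.122 − 0.023) = $1,095,333.33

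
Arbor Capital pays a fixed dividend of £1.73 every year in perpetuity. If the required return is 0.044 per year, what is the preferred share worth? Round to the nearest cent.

Level perpetuity: PV = C / r = £1.73 / 0.044 = £39.32

£39.32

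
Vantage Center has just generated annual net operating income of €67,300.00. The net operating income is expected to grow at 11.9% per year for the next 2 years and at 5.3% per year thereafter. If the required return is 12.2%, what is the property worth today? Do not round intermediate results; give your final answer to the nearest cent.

D_1 = 75308.70000
D_2 = 84270.43530
Terminal value at year 2: TV = D_2×(1+g_2)/(r−g_2) = 88736.76837/0.069 = 1286040.12132
P_0 = D_1/(1+r)^1 + D_2/(1+r)^2 + TV/(1+r)^2
    = 67120.05348 + 66940.58809 + 1021571.58350 = 1155632.22506

€1155632.23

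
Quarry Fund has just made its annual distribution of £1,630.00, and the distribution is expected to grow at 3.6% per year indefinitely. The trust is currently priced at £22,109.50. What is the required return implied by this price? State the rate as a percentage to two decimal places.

D₁ = £1,630.00 × 1.036 = £1,688.6800
P = D₁/(r − g) ⇒ r = D₁/P + g = £1,688.6800/£22,109.50 + 0.036 = 0.076378 + 0.036 = 0.112378

11.24%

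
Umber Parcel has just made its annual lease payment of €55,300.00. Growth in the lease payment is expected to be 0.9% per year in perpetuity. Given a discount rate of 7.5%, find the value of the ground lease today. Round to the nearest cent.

€845419.70

D₁ = D₀ × (1 + g) = €55,300.00 × 1.009 = €55,797.7000
Growing perpetuity: P = D₁ / (r − g) = €55,797.7000 / (0.075 − 0.009) = €845,419.70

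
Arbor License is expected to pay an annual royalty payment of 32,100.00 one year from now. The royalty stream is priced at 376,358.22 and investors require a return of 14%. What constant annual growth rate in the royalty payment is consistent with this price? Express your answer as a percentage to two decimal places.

5.47%

P = D₁/(r−g) ⇒ g = r − D₁/P = 0.14 − 32,100.00/376,358.22 = 0.054709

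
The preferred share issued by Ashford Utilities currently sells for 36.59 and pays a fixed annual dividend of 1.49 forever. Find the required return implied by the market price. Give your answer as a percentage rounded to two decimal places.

P = C/r ⇒ r = C/P = 1.49/36.59 = 0.040722

4.07%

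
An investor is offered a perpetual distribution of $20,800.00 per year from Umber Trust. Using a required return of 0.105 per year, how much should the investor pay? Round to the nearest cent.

Level perpetuity: PV = C / r = $20,800.00 / 0.105 = $198,095.24

$198095.24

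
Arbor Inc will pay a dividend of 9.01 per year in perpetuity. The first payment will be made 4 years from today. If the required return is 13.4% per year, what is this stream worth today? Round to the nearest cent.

46.11

Value at end of year 3: C / r = 9.01 / 0.134 = 67.2388
Discount to today: PV = 67.2388 / (1 + 0.134)^3 = 67.2388 / 1.458274 = 46.11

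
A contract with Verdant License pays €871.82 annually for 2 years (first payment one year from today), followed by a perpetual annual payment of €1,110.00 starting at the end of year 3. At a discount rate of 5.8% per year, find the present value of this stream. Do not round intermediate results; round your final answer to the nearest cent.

€18700.03

PV of 2-year annuity: €871.82 × [1 − (1+0.058)^−2] / 0.058 = 1602.87946
Perpetuity value at year 2: €1,110.00 / 0.058 = 19137.93103
PV of perpetuity: 19137.93103 / (1+0.058)^2 = 17097.14716
Total PV = 1602.87946 + 17097.14716 = 18700.02662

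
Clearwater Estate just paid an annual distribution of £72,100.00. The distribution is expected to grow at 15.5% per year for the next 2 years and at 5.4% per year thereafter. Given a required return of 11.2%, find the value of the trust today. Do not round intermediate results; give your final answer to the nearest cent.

D_1 = 83275.50000
D_2 = 96183.20250
Terminal value at year 2: TV = D_2×(1+g_2)/(r−g_2) = 101377.09543/0.058 = 1747880.95578
P_0 = D_1/(1+r)^1 + D_2/(1+r)^2 + TV/(1+r)^2
    = 74888.03957 + 77783.89002 + 1413521.03587 = 1566192.96546

£1566192.97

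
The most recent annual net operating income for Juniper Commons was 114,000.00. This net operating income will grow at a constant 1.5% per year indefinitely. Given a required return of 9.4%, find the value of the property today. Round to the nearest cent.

D₁ = D₀ × (1 + g) = 114,000.00 × 1.015 = 115,710.0000
Growing perpetuity: P = D₁ / (r − g) = 115,710.0000 / (0.094 − 0.015) = 1,464,683.54

1464683.54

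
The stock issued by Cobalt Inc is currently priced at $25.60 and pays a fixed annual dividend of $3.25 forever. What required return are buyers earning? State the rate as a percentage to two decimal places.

P = C/r ⇒ r = C/P = $3.25/$25.60 = 0.126953

12.70%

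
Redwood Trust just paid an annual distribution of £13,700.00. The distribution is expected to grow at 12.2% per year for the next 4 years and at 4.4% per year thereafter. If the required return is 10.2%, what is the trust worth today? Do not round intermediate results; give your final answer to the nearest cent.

D_1 = 15371.40000
D_2 = 17246.71080
D_3 = 19350.80952
D_4 = 21711.60828
Terminal value at year 4: TV = D_4×(1+g_2)/(r−g_2) = 22666.91904/0.058 = 390808.94902
P_0 = D_1/(1+r)^1 + D_2/(1+r)^2 + D_3/(1+r)^3 + D_4/(1+r)^4 + TV/(1+r)^4
    = 13948.63884 + 14201.79018 + 14459.53592 + 14721.95944 + 264995.26985 = 322327.19422

£322327.19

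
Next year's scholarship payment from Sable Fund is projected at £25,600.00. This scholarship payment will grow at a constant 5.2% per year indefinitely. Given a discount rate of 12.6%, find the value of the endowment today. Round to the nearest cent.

£345945.95

Growing perpetuity: P = D₁ / (r − g) = £25,600.0000 / (0.126 − 0.052) = £345,945.95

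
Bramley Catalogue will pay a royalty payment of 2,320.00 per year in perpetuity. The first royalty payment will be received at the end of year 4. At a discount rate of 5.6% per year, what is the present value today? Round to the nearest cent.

35181.00

Value at end of year 3: C / r = 2,320.00 / 0.056 = 41,428.5714
Discount to today: PV = 41,428.5714 / (1 + 0.056)^3 = 41,428.5714 / 1.177584 = 35,181.00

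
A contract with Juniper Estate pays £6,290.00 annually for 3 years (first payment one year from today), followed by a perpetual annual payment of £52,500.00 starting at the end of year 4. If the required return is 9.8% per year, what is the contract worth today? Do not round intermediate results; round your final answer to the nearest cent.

£420391.02

PV of 3-year annuity: £6,290.00 × [1 − (1+0.098)^−3] / 0.098 = 15697.54036
Perpetuity value at year 3: £52,500.00 / 0.098 = 535714.28571
PV of perpetuity: 535714.28571 / (1+0.098)^3 = 404693.47984
Total PV = 15697.54036 + 404693.47984 = 420391.02020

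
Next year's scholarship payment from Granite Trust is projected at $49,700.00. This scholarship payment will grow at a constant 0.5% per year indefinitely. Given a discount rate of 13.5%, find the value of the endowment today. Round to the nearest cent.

$382307.69

Growing perpetuity: P = D₁ / (r − g) = $49,700.0000 / (0.135 − 0.005) = $382,307.69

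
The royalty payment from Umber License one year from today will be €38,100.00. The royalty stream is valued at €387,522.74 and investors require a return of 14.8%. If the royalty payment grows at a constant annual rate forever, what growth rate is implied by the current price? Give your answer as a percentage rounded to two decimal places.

4.97%

P = D₁/(r−g) ⇒ g = r − D₁/P = 0.148 − €38,100.00/€387,522.74 = 0.049683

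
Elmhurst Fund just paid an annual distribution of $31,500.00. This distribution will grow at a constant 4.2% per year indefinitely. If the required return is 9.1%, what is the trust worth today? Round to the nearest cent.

D₁ = D₀ × (1 + g) = $31,500.00 × 1.042 = $32,823.0000
Growing perpetuity: P = D₁ / (r − g) = $32,823.0000 / (0.091 − 0.042) = $669,857.14

$669857.14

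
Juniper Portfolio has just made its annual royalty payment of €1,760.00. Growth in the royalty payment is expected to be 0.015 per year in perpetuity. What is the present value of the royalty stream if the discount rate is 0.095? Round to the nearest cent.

D₁ = D₀ × (1 + g) = €1,760.00 × 1.015 = €1,786.4000
Growing perpetuity: P = D₁ / (r − g) = €1,786.4000 / (0.095 − 0.015) = €22,330.00

€22330.00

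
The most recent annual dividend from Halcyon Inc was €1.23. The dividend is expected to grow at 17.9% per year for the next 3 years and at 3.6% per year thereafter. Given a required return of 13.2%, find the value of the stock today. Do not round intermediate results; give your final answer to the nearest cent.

D_1 = 1.45017
D_2 = 1.70975
D_3 = 2.01580
Terminal value at year 3: TV = D_3×(1+g_2)/(r−g_2) = 2.08836/0.096 = 21.75380
P_0 = D_1/(1+r)^1 + D_2/(1+r)^2 + D_3/(1+r)^3 + TV/(1+r)^3
    = 1.28107 + 1.33426 + 1.38966 + 14.99670 = 19.00169

€19.00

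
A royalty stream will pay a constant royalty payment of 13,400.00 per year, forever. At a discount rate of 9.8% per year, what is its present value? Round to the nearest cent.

Level perpetuity: PV = C / r = 13,400.00 / 0.098 = 136,734.69

136734.69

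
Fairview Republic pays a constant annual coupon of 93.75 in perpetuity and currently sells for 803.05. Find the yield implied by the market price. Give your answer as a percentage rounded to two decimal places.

P = C/r ⇒ r = C/P = 93.75/803.05 = 0.116742

11.67%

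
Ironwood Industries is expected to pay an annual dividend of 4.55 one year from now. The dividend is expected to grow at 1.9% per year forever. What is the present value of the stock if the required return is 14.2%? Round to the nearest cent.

36.99

Growing perpetuity: P = D₁ / (r − g) = 4.5500 / (0.142 − 0.019) = 36.99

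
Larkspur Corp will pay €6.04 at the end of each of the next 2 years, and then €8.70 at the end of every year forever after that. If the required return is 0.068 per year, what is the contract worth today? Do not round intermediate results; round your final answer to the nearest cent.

PV of 2-year annuity: €6.04 × [1 − (1+0.068)^−2] / 0.068 = 10.95078
Perpetuity value at year 2: €8.70 / 0.068 = 127.94118
PV of perpetuity: 127.94118 / (1+0.068)^2 = 112.16771
Total PV = 10.95078 + 112.16771 = 123.11848

€123.12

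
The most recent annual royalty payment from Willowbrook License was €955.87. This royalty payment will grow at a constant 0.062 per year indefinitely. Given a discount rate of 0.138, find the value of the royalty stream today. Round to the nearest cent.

D₁ = D₀ × (1 + g) = €955.87 × 1.062 = €1,015.1339
Growing perpetuity: P = D₁ / (r − g) = €1,015.1339 / (0.138 − 0.062) = €13,357.03

€13357.03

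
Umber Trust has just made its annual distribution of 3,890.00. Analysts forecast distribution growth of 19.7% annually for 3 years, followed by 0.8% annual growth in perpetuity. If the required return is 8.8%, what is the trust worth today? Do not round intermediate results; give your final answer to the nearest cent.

79438.72

D_1 = 4656.33000
D_2 = 5573.62701
D_3 = 6671.63153
Terminal value at year 3: TV = D_3×(1+g_2)/(r−g_2) = 6725.00458/0.08 = 84062.55729
P_0 = D_1/(1+r)^1 + D_2/(1+r)^2 + D_3/(1+r)^3 + TV/(1+r)^3
    = 4279.71507 + 4708.47329 + 5180.18615 + 65270.34550 = 79438.72002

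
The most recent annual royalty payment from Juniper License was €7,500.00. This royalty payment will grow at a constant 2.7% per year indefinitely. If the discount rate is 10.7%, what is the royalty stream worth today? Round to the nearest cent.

€96281.25

D₁ = D₀ × (1 + g) = €7,500.00 × 1.027 = €7,702.5000
Growing perpetuity: P = D₁ / (r − g) = €7,702.5000 / (0.107 − 0.027) = €96,281.25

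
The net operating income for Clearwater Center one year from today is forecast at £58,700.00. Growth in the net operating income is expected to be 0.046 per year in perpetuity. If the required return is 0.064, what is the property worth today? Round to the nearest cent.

Growing perpetuity: P = D₁ / (r − g) = £58,700.0000 / (0.064 − 0.046) = £3,261,111.11

£3261111.11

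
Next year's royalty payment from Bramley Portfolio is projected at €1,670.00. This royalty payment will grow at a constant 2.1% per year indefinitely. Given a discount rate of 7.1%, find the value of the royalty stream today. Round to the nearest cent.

€33400.00

Growing perpetuity: P = D₁ / (r − g) = €1,670.0000 / (0.071 − 0.021) = €33,400.00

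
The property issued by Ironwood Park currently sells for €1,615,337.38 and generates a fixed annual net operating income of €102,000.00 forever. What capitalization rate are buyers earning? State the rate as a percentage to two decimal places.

6.31%

P = C/r ⇒ r = C/P = €102,000.00/€1,615,337.38 = 0.063145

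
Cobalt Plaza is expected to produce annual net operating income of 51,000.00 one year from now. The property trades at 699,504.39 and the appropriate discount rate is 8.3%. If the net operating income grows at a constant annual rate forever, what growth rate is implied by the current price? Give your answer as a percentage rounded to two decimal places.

1.01%

P = D₁/(r−g) ⇒ g = r − D₁/P = 0.083 − 51,000.00/699,504.39 = 0.010091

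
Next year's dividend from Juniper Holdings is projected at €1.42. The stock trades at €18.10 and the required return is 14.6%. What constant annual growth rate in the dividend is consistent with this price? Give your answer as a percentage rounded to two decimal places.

P = D₁/(r−g) ⇒ g = r − D₁/P = 0.146 − €1.42/€18.10 = 0.067547

6.75%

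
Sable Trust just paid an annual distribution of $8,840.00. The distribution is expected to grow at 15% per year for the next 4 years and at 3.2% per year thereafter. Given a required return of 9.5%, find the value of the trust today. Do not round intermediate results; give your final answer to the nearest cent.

D_1 = 10166.00000
D_2 = 11690.90000
D_3 = 13444.53500
D_4 = 15461.21525
Terminal value at year 4: TV = D_4×(1+g_2)/(r−g_2) = 15955.97414/0.063 = 253269.43076
P_0 = D_1/(1+r)^1 + D_2/(1+r)^2 + D_3/(1+r)^3 + D_4/(1+r)^4 + TV/(1+r)^4
    = 9284.01826 + 9750.33882 + 10240.08186 + 10754.42387 + 176167.70536 = 216196.56818

$216196.57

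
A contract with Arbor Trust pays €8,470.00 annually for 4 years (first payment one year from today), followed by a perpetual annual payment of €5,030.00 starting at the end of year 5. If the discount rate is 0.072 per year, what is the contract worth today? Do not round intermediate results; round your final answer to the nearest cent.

€81460.70

PV of 4-year annuity: €8,470.00 × [1 − (1+0.072)^−4] / 0.072 = 28560.61919
Perpetuity value at year 4: €5,030.00 / 0.072 = 69861.11111
PV of perpetuity: 69861.11111 / (1+0.072)^4 = 52900.08224
Total PV = 28560.61919 + 52900.08224 = 81460.70143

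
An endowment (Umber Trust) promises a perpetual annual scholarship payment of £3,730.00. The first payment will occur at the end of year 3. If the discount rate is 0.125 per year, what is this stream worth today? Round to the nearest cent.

£23577.28

Value at end of year 2: C / r = £3,730.00 / 0.125 = £29,840.0000
Discount to today: PV = £29,840.0000 / (1 + 0.125)^2 = £29,840.0000 / 1.265625 = £23,577.28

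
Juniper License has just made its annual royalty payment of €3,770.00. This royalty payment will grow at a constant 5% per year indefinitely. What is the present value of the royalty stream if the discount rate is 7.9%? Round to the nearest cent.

€136500.00

D₁ = D₀ × (1 + g) = €3,770.00 × 1.05 = €3,958.5000
Growing perpetuity: P = D₁ / (r − g) = €3,958.5000 / (0.079 − 0.05) = €136,500.00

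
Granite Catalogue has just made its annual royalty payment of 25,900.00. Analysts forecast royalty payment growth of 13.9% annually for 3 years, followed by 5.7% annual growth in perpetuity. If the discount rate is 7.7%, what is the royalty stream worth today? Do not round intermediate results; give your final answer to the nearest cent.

1706076.13

D_1 = 29500.10000
D_2 = 33600.61390
D_3 = 38271.09923
Terminal value at year 3: TV = D_3×(1+g_2)/(r−g_2) = 40452.55189/0.02 = 2022627.59442
P_0 = D_1/(1+r)^1 + D_2/(1+r)^2 + D_3/(1+r)^3 + TV/(1+r)^3
    = 27390.99350 + 28967.81950 + 30635.41913 + 1619081.90116 = 1706076.13328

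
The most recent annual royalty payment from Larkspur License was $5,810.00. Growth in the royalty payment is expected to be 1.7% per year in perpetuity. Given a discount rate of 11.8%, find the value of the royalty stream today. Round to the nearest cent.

D₁ = D₀ × (1 + g) = $5,810.00 × 1.017 = $5,908.7700
Growing perpetuity: P = D₁ / (r − g) = $5,908.7700 / (0.118 − 0.017) = $58,502.67

$58502.67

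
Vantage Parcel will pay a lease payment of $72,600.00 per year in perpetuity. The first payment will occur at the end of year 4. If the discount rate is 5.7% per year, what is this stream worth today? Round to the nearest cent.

$1078541.36

Value at end of year 3: C / r = $72,600.00 / 0.057 = $1,273,684.2105
Discount to today: PV = $1,273,684.2105 / (1 + 0.057)^3 = $1,273,684.2105 / 1.180932 = $1,078,541.36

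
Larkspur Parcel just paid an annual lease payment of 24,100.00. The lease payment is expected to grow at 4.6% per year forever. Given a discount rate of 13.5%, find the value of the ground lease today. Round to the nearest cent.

D₁ = D₀ × (1 + g) = 24,100.00 × 1.046 = 25,208.6000
Growing perpetuity: P = D₁ / (r − g) = 25,208.6000 / (0.135 − 0.046) = 283,242.70

283242.70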